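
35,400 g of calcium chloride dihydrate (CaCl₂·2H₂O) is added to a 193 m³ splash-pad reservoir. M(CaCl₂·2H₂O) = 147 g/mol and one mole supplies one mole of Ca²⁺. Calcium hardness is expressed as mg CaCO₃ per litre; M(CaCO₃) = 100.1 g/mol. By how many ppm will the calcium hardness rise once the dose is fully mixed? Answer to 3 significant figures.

Volume: 193 m³ = 193,000 L.
Moles of Ca²⁺: 35,400 g ÷ 147 g/mol = 240.8 mol.
As CaCO₃: 240.8 mol × 100.1 g/mol = 24,110 g.
Rise: 24,110 g / 193,000 L × 1000 = 124.9 mg/L.

125 ppm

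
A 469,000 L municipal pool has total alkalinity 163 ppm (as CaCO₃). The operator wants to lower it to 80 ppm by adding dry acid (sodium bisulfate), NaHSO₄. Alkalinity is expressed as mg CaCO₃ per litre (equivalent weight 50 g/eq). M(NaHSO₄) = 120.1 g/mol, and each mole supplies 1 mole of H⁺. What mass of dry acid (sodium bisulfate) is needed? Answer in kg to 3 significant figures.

Alkalinity to neutralize: (163 − 80) = 83 mg/L as CaCO₃ × 469,000 L = 38,930 g as CaCO₃.
Equivalents of H⁺ required: 38,930 ÷ 50 g/eq = 778.5 eq = 778.5 mol NaHSO₄.
Mass of NaHSO₄: 778.5 × 120.1 = 93,500 g.

93.5 kg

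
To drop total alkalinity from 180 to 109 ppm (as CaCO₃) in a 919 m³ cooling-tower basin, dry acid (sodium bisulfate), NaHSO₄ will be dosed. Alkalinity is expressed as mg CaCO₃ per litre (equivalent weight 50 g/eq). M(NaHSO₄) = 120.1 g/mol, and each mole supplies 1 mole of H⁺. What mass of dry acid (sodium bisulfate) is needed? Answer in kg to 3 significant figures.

157 kg

Volume: 919 m³ = 919,000 L.
Alkalinity to neutralize: (180 − 109) = 71 mg/L as CaCO₃ × 919,000 L = 65,250 g as CaCO₃.
Equivalents of H⁺ required: 65,250 ÷ 50 g/eq = 1305 eq = 1305 mol NaHSO₄.
Mass of NaHSO₄: 1305 × 120.1 = 156,700 g.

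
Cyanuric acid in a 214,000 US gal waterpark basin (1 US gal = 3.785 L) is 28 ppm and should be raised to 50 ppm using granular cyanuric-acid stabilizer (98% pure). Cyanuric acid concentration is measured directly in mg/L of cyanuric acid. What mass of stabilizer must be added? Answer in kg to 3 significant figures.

18.2 kg

Volume: 214,000 US gal × 3.785 L/gal = 809,990 L.
CYA to add: (50 − 28) = 22 mg/L × 809,990 L = 17,820 g cyanuric acid.
At 98% purity: 17,820 / 0.98 = 18,180 g product.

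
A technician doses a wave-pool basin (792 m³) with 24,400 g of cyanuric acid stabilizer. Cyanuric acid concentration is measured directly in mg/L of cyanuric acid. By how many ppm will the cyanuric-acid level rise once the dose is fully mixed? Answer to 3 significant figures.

30.8 ppm

Volume: 792 m³ = 792,000 L.
Rise: 24,400 g / 792,000 L × 1000 = 30.81 mg/L.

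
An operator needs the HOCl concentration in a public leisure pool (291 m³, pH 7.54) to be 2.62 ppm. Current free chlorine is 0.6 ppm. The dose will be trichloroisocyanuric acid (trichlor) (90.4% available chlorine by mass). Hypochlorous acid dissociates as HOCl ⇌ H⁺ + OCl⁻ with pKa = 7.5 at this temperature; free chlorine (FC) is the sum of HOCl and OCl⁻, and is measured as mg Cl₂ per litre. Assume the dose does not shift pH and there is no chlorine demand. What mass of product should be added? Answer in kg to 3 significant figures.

1.57 kg

Volume: 291 m³ = 291,000 L.
[OCl⁻]/[HOCl] = 10^(pH − pKa) = 10^(7.54 − 7.5) = 1.096; fraction as HOCl = 1/(1 + 1.096) = 0.477.
Free chlorine required for 2.62 ppm HOCl: 2.62 / 0.477 = 5.493 ppm.
FC to add: 5.493 − 0.6 = 4.893 mg/L as Cl₂.
Cl₂ equivalent: 4.893 mg/L × 291,000 L = 1424 g.
Product at 90.4% available Cl: 1424 / 0.904 = 1575 g.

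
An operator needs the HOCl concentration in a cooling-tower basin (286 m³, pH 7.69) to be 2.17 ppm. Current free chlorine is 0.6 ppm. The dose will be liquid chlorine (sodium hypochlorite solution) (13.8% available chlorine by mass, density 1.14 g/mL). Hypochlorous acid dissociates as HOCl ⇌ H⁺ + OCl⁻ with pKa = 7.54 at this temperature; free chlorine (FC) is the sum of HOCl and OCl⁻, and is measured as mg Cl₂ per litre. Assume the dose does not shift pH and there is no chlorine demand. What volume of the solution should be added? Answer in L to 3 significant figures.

Volume: 286 m³ = 286,000 L.
[OCl⁻]/[HOCl] = 10^(pH − pKa) = 10^(7.69 − 7.54) = 1.413; fraction as HOCl = 1/(1 + 1.413) = 0.4145.
Free chlorine required for 2.17 ppm HOCl: 2.17 / 0.4145 = 5.235 ppm.
FC to add: 5.235 − 0.6 = 4.635 mg/L as Cl₂.
Cl₂ equivalent: 4.635 mg/L × 286,000 L = 1326 g.
Product at 13.8% available Cl: 1326 / 0.138 = 9606 g.
Volume: 9606 g ÷ 1.14 g/mL = 8427 mL.

8.43 L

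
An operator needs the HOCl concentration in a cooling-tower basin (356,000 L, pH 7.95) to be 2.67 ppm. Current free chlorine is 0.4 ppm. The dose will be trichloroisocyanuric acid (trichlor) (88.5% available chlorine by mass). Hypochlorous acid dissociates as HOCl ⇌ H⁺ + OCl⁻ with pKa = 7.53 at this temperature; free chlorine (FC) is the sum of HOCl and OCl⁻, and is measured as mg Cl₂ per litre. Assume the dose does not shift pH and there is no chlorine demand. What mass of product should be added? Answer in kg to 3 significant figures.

[OCl⁻]/[HOCl] = 10^(pH − pKa) = 10^(7.95 − 7.53) = 2.63; fraction as HOCl = 1/(1 + 2.63) = 0.2755.
Free chlorine required for 2.67 ppm HOCl: 2.67 / 0.2755 = 9.693 ppm.
FC to add: 9.693 − 0.4 = 9.293 mg/L as Cl₂.
Cl₂ equivalent: 9.293 mg/L × 356,000 L = 3308 g.
Product at 88.5% available Cl: 3308 / 0.885 = 3738 g.

3.74 kg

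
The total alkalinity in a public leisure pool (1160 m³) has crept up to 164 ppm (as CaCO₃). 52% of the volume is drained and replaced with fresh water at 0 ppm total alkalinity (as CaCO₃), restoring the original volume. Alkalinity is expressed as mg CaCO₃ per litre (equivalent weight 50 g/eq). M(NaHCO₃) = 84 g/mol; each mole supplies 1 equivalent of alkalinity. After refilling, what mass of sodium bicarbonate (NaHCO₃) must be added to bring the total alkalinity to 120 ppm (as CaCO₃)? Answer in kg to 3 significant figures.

Volume: 1160 m³ = 1,160,000 L.
After draining 52% and refilling: 164 × 0.48 + 0 × 0.52 = 78.72 ppm.
Deficit to target: 120 − 78.72 = 41.28 mg/L.
As CaCO₃: 41.28 mg/L × 1,160,000 L = 47,880 g; ÷ 50 g/eq ÷ 1 = 957.7 mol NaHCO₃.
Mass: 957.7 × 84 = 80,450 g.

80.4 kg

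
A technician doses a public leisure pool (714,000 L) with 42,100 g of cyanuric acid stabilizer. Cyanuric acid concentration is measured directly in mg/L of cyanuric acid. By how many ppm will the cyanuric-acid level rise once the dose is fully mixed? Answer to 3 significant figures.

Rise: 42,100 g / 714,000 L × 1000 = 58.96 mg/L.

59.0 ppm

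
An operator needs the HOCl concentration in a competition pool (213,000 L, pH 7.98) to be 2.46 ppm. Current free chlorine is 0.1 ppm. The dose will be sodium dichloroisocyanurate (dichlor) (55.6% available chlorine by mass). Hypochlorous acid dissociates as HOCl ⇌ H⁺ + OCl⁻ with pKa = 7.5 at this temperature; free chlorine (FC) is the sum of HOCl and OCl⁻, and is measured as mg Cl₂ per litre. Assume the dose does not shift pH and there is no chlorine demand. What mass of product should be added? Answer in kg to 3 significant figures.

3.75 kg

[OCl⁻]/[HOCl] = 10^(pH − pKa) = 10^(7.98 − 7.5) = 3.02; fraction as HOCl = 1/(1 + 3.02) = 0.2488.
Free chlorine required for 2.46 ppm HOCl: 2.46 / 0.2488 = 9.889 ppm.
FC to add: 9.889 − 0.1 = 9.789 mg/L as Cl₂.
Cl₂ equivalent: 9.789 mg/L × 213,000 L = 2085 g.
Product at 55.6% available Cl: 2085 / 0.556 = 3750 g.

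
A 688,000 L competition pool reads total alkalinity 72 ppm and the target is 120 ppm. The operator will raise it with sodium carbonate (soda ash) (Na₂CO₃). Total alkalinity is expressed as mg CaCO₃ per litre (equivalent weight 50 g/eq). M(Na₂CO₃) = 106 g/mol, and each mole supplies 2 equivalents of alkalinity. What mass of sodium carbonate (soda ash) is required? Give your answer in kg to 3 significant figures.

35.0 kg

Alkalinity to add: (120 − 72) = 48 mg/L as CaCO₃ × 688,000 L = 33,020 g as CaCO₃.
Equivalents: 33,020 g ÷ 50 g/eq = 660.5 eq.
Each mole of Na₂CO₃ supplies 2 eq, so 660.5 / 2 = 330.2 mol.
Mass: 330.2 mol × 106 g/mol = 35,010 g.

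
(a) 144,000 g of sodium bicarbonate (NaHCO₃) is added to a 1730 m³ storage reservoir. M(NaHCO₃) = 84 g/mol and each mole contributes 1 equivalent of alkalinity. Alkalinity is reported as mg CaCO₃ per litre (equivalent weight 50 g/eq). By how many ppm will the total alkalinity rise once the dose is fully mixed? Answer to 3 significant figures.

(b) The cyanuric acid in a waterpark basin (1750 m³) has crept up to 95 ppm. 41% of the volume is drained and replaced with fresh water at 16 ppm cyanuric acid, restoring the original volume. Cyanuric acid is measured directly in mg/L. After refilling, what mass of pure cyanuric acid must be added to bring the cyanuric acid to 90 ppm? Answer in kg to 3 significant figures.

(a) 49.5 ppm; (b) 47.9 kg

(a) Volume: 1730 m³ = 1,730,000 L.
(a) Moles of NaHCO₃: 144,000 g ÷ 84 g/mol = 1714 mol → 1714 eq of alkalinity.
(a) As CaCO₃: 1714 eq × 50 g/eq = 85,710 g.
(a) Rise: 85,710 g / 1,730,000 L × 1000 = 49.55 mg/L.

(b) Volume: 1750 m³ = 1,750,000 L.
(b) After draining 41% and refilling: 95 × 0.59 + 16 × 0.41 = 62.61 ppm.
(b) Deficit to target: 90 − 62.61 = 27.39 mg/L.
(b) Mass: 27.39 mg/L × 1,750,000 L = 47,930 g cyanuric acid.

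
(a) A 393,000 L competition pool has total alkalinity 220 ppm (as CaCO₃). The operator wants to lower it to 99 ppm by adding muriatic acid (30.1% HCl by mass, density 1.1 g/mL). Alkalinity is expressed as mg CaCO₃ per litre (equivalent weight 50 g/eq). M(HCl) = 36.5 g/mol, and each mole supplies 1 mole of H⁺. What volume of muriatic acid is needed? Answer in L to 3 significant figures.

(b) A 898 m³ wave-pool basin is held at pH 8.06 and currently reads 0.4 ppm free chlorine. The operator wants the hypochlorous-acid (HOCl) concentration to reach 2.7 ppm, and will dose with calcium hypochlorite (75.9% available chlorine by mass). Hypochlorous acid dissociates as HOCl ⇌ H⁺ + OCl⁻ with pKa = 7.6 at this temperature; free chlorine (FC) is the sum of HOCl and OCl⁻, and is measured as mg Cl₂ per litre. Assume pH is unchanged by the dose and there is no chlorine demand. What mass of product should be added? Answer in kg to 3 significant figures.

(a) Alkalinity to neutralize: (220 − 99) = 121 mg/L as CaCO₃ × 393,000 L = 47,550 g as CaCO₃.
(a) Equivalents of H⁺ required: 47,550 ÷ 50 g/eq = 951.1 eq = 951.1 mol HCl.
(a) Mass of HCl: 951.1 × 36.5 = 34,710 g.
(a) Mass of 30.1% solution: 34,710 / 0.301 = 115,300 g.
(a) Volume: 115,300 g ÷ 1.1 g/mL = 104,800 mL.

(b) Volume: 898 m³ = 898,000 L.
(b) [OCl⁻]/[HOCl] = 10^(pH − pKa) = 10^(8.06 − 7.6) = 2.884; fraction as HOCl = 1/(1 + 2.884) = 0.2575.
(b) Free chlorine required for 2.7 ppm HOCl: 2.7 / 0.2575 = 10.49 ppm.
(b) FC to add: 10.49 − 0.4 = 10.09 mg/L as Cl₂.
(b) Cl₂ equivalent: 10.09 mg/L × 898,000 L = 9058 g.
(b) Product at 75.9% available Cl: 9058 / 0.759 = 11,930 g.

(a) 105 L; (b) 11.9 kg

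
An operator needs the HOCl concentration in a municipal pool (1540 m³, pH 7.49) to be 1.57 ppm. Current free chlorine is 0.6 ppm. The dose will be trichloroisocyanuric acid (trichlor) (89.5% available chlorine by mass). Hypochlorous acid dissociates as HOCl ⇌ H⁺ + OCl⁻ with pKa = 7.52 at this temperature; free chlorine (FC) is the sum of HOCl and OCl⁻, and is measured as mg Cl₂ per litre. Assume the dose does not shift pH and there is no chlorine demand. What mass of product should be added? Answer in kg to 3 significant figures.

4.19 kg

Volume: 1540 m³ = 1,540,000 L.
[OCl⁻]/[HOCl] = 10^(pH − pKa) = 10^(7.49 − 7.52) = 0.9333; fraction as HOCl = 1/(1 + 0.9333) = 0.5173.
Free chlorine required for 1.57 ppm HOCl: 1.57 / 0.5173 = 3.035 ppm.
FC to add: 3.035 − 0.6 = 2.435 mg/L as Cl₂.
Cl₂ equivalent: 2.435 mg/L × 1,540,000 L = 3750 g.
Product at 89.5% available Cl: 3750 / 0.895 = 4190 g.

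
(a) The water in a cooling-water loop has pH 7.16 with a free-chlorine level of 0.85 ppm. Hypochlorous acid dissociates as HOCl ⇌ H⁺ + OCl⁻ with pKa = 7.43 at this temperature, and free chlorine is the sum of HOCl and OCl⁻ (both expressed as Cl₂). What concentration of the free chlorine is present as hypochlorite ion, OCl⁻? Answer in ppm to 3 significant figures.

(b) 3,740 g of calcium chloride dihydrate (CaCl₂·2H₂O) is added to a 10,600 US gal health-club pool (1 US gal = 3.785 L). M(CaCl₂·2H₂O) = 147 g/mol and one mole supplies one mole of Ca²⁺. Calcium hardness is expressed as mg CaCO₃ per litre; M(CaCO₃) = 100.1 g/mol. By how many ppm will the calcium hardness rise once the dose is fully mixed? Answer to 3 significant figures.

(a) 0.297 ppm; (b) 63.5 ppm

(a) [OCl⁻]/[HOCl] = 10^(pH − pKa) = 10^(7.16 − 7.43) = 10^-0.27 = 0.537.
(a) Fraction as HOCl = 1 / (1 + 0.537) = 0.6506.
(a) OCl⁻ = (1 − 0.6506) × 0.85 ppm = 0.297 ppm.

(b) Volume: 10,600 US gal × 3.785 L/gal = 40,121 L.
(b) Moles of Ca²⁺: 3,740 g ÷ 147 g/mol = 25.44 mol.
(b) As CaCO₃: 25.44 mol × 100.1 g/mol = 2547 g.
(b) Rise: 2547 g / 40,121 L × 1000 = 63.48 mg/L.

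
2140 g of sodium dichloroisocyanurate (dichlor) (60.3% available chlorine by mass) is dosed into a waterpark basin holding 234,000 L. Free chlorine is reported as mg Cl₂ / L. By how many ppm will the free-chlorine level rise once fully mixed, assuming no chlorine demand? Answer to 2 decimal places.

5.51 ppm

Available chlorine delivered: 2140 g × 0.603 = 1290 g as Cl₂.
Concentration rise: 1290 g / 234,000 L = 5.515 mg/L = 5.51 ppm.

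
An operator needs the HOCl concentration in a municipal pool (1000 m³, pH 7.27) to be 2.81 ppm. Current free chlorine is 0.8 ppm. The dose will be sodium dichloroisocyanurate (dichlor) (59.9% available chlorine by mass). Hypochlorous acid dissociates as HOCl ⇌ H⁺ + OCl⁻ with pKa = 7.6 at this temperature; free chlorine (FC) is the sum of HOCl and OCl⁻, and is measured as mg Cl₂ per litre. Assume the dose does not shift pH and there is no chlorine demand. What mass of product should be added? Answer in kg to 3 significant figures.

5.55 kg

Volume: 1000 m³ = 1,000,000 L.
[OCl⁻]/[HOCl] = 10^(pH − pKa) = 10^(7.27 − 7.6) = 0.4677; fraction as HOCl = 1/(1 + 0.4677) = 0.6813.
Free chlorine required for 2.81 ppm HOCl: 2.81 / 0.6813 = 4.124 ppm.
FC to add: 4.124 − 0.8 = 3.324 mg/L as Cl₂.
Cl₂ equivalent: 3.324 mg/L × 1,000,000 L = 3324 g.
Product at 59.9% available Cl: 3324 / 0.599 = 5550 g.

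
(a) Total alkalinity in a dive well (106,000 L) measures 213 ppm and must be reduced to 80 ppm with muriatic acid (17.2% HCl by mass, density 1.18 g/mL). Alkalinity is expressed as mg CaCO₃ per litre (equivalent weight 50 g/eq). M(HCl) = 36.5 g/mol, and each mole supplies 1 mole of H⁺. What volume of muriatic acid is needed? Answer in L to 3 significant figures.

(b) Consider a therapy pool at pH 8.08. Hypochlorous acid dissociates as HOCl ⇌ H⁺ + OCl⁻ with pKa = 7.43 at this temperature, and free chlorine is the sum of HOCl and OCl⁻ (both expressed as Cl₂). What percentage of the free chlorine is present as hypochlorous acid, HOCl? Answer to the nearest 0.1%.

(a) 50.7 L; (b) 18.3%

(a) Alkalinity to neutralize: (213 − 80) = 133 mg/L as CaCO₃ × 106,000 L = 14,100 g as CaCO₃.
(a) Equivalents of H⁺ required: 14,100 ÷ 50 g/eq = 282 eq = 282 mol HCl.
(a) Mass of HCl: 282 × 36.5 = 10,290 g.
(a) Mass of 17.2% solution: 10,290 / 0.172 = 59,830 g.
(a) Volume: 59,830 g ÷ 1.18 g/mL = 50,710 mL.

(b) [OCl⁻]/[HOCl] = 10^(pH − pKa) = 10^(8.08 − 7.43) = 10^0.65 = 4.467.
(b) Fraction as HOCl = 1 / (1 + 4.467) = 0.1829.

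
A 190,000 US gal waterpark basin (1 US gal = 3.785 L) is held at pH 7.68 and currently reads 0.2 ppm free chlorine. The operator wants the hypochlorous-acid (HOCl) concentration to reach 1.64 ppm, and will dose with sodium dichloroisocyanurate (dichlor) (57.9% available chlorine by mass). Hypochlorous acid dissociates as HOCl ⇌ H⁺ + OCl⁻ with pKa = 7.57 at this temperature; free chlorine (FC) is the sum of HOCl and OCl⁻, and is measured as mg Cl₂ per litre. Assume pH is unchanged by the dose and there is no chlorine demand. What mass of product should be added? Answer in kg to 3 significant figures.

Volume: 190,000 US gal × 3.785 L/gal = 719,150 L.
[OCl⁻]/[HOCl] = 10^(pH − pKa) = 10^(7.68 − 7.57) = 1.288; fraction as HOCl = 1/(1 + 1.288) = 0.437.
Free chlorine required for 1.64 ppm HOCl: 1.64 / 0.437 = 3.753 ppm.
FC to add: 3.753 − 0.2 = 3.553 mg/L as Cl₂.
Cl₂ equivalent: 3.553 mg/L × 719,150 L = 2555 g.
Product at 57.9% available Cl: 2555 / 0.579 = 4413 g.

4.41 kg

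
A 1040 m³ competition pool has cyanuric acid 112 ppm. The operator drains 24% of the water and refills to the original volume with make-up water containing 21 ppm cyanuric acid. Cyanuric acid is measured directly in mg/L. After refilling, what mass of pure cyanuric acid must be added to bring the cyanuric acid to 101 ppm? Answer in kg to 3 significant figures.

11.3 kg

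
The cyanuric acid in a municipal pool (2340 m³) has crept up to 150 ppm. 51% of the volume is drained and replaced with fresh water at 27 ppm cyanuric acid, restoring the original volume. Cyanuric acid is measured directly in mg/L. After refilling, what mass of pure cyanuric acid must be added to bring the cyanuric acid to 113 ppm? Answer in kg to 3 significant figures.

Volume: 2340 m³ = 2,340,000 L.
After draining 51% and refilling: 150 × 0.49 + 27 × 0.51 = 87.27 ppm.
Deficit to target: 113 − 87.27 = 25.73 mg/L.
Mass: 25.73 mg/L × 2,340,000 L = 60,210 g cyanuric acid.

60.2 kg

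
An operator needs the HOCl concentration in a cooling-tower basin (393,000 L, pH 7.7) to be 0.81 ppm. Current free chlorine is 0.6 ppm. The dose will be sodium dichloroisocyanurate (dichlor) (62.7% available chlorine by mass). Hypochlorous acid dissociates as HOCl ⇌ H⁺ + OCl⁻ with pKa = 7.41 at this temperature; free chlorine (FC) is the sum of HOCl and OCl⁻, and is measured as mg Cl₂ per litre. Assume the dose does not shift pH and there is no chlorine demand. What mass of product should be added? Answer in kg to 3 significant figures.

1.12 kg

[OCl⁻]/[HOCl] = 10^(pH − pKa) = 10^(7.7 − 7.41) = 1.95; fraction as HOCl = 1/(1 + 1.95) = 0.339.
Free chlorine required for 0.81 ppm HOCl: 0.81 / 0.339 = 2.389 ppm.
FC to add: 2.389 − 0.6 = 1.789 mg/L as Cl₂.
Cl₂ equivalent: 1.789 mg/L × 393,000 L = 703.2 g.
Product at 62.7% available Cl: 703.2 / 0.627 = 1122 g.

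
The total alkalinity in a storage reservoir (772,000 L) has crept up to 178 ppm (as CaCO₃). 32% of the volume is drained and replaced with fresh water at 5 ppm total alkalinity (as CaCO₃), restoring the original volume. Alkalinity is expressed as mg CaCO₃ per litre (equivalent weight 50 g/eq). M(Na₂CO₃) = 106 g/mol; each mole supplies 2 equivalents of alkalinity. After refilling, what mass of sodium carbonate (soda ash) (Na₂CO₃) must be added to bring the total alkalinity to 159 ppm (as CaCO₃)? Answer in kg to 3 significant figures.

After draining 32% and refilling: 178 × 0.68 + 5 × 0.32 = 122.64 ppm.
Deficit to target: 159 − 122.64 = 36.36 mg/L.
As CaCO₃: 36.36 mg/L × 772,000 L = 28,070 g; ÷ 50 g/eq ÷ 2 = 280.7 mol Na₂CO₃.
Mass: 280.7 × 106 = 29,750 g.

29.8 kg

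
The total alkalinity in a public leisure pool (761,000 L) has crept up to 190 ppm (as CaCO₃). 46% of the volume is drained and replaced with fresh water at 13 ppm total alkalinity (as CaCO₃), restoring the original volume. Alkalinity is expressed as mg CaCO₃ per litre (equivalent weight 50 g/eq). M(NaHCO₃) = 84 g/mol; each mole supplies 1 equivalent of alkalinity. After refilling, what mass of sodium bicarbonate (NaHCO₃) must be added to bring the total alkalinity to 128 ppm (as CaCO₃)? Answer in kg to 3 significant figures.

After draining 46% and refilling: 190 × 0.54 + 13 × 0.46 = 108.58 ppm.
Deficit to target: 128 − 108.58 = 19.42 mg/L.
As CaCO₃: 19.42 mg/L × 761,000 L = 14,780 g; ÷ 50 g/eq ÷ 1 = 295.6 mol NaHCO₃.
Mass: 295.6 × 84 = 24,830 g.

24.8 kg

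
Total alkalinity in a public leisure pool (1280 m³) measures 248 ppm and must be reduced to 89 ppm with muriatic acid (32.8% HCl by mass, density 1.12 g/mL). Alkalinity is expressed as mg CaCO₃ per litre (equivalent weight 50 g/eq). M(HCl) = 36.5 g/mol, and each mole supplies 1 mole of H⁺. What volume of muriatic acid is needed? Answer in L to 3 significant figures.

404 L

Volume: 1280 m³ = 1,280,000 L.
Alkalinity to neutralize: (248 − 89) = 159 mg/L as CaCO₃ × 1,280,000 L = 203,500 g as CaCO₃.
Equivalents of H⁺ required: 203,500 ÷ 50 g/eq = 4070 eq = 4070 mol HCl.
Mass of HCl: 4070 × 36.5 = 148,600 g.
Mass of 32.8% solution: 148,600 / 0.328 = 453,000 g.
Volume: 453,000 g ÷ 1.12 g/mL = 404,400 mL.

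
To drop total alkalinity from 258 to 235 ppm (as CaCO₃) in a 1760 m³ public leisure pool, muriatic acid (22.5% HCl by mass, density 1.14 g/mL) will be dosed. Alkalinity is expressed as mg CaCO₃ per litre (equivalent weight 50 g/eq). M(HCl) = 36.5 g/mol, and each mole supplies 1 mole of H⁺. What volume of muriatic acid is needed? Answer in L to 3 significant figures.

Volume: 1760 m³ = 1,760,000 L.
Alkalinity to neutralize: (258 − 235) = 23 mg/L as CaCO₃ × 1,760,000 L = 40,480 g as CaCO₃.
Equivalents of H⁺ required: 40,480 ÷ 50 g/eq = 809.6 eq = 809.6 mol HCl.
Mass of HCl: 809.6 × 36.5 = 29,550 g.
Mass of 22.5% solution: 29,550 / 0.225 = 131,300 g.
Volume: 131,300 g ÷ 1.14 g/mL = 115,200 mL.

115 L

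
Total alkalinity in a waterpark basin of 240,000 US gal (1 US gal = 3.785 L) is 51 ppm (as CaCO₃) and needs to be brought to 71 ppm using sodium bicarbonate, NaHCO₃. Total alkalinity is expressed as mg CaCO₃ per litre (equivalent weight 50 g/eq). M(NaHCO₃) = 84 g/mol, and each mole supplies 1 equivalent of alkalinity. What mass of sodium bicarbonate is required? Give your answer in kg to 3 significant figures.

30.5 kg

Volume: 240,000 US gal × 3.785 L/gal = 908,400 L.
Alkalinity to add: (71 − 51) = 20 mg/L as CaCO₃ × 908,400 L = 18,170 g as CaCO₃.
Equivalents: 18,170 g ÷ 50 g/eq = 363.4 eq.
NaHCO₃ supplies 1 eq per mole → 363.4 mol.
Mass: 363.4 mol × 84 g/mol = 30,520 g.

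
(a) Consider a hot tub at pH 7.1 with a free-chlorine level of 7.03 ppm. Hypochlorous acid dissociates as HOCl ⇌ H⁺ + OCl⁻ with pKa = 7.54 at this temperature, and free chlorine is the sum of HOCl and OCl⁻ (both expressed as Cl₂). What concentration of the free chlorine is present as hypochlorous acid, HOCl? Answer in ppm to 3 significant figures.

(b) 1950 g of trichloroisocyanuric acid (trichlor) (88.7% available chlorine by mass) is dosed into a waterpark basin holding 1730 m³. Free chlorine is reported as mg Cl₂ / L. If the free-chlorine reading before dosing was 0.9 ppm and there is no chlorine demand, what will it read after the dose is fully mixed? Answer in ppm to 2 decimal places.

(a) [OCl⁻]/[HOCl] = 10^(pH − pKa) = 10^(7.1 − 7.54) = 10^-0.44 = 0.3631.
(a) Fraction as HOCl = 1 / (1 + 0.3631) = 0.7336.
(a) HOCl = 0.7336 × 7.03 ppm = 5.157 ppm.

(b) Volume: 1730 m³ = 1,730,000 L.
(b) Available chlorine delivered: 1950 g × 0.887 = 1730 g as Cl₂.
(b) Concentration rise: 1730 g / 1,730,000 L = 0.9998 mg/L = 1.00 ppm.
(b) Final FC: 0.9 + 1.00 = 1.90 ppm.

(a) 5.16 ppm; (b) 1.90 ppm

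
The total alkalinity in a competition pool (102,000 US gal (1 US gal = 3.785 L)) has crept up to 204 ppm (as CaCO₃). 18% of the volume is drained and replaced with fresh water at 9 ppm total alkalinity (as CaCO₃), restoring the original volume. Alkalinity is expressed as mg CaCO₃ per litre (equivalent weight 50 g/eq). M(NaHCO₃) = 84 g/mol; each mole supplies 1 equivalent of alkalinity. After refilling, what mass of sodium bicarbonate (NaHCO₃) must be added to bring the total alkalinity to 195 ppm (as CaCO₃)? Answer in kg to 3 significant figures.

16.9 kg

Volume: 102,000 US gal × 3.785 L/gal = 386,070 L.
After draining 18% and refilling: 204 × 0.82 + 9 × 0.18 = 168.9 ppm.
Deficit to target: 195 − 168.9 = 26.1 mg/L.
As CaCO₃: 26.1 mg/L × 386,070 L = 10,080 g; ÷ 50 g/eq ÷ 1 = 201.5 mol NaHCO₃.
Mass: 201.5 × 84 = 16,930 g.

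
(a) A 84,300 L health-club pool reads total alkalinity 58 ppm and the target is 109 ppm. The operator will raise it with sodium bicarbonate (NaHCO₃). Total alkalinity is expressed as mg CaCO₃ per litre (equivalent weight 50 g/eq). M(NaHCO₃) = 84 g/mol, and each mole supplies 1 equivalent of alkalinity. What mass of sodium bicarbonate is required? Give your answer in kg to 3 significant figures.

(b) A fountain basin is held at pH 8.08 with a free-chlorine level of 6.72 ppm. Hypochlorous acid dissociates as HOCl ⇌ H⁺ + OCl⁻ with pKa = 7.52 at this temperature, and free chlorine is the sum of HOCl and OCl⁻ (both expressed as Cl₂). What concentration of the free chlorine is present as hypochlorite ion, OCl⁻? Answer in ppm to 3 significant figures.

(a) 7.22 kg; (b) 5.27 ppm

(a) Alkalinity to add: (109 − 58) = 51 mg/L as CaCO₃ × 84,300 L = 4299 g as CaCO₃.
(a) Equivalents: 4299 g ÷ 50 g/eq = 85.99 eq.
(a) NaHCO₃ supplies 1 eq per mole → 85.99 mol.
(a) Mass: 85.99 mol × 84 g/mol = 7223 g.

(b) [OCl⁻]/[HOCl] = 10^(pH − pKa) = 10^(8.08 − 7.52) = 10^0.56 = 3.631.
(b) Fraction as HOCl = 1 / (1 + 3.631) = 0.2159.
(b) OCl⁻ = (1 − 0.2159) × 6.72 ppm = 5.269 ppm.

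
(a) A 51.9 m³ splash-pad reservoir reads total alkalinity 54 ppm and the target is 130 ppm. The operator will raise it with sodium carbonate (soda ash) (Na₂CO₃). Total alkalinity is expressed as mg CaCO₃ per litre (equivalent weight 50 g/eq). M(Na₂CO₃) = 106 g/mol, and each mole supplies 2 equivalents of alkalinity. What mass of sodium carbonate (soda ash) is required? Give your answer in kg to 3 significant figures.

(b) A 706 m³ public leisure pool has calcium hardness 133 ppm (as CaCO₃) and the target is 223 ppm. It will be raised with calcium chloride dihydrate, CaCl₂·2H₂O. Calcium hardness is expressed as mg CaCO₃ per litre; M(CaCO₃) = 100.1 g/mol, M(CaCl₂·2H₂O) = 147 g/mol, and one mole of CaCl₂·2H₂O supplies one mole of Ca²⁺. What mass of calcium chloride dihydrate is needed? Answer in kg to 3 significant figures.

(a) 4.18 kg; (b) 93.3 kg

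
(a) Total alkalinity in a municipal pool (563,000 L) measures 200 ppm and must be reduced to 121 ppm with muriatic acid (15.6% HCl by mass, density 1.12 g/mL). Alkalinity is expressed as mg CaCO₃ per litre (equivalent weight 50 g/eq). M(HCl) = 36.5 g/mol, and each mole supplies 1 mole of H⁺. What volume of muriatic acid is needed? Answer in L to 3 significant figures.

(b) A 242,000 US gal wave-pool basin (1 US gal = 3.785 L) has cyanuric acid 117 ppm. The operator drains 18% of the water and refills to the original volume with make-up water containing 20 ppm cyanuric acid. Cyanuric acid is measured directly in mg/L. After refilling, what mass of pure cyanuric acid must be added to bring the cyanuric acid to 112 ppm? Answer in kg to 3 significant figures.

(a) Alkalinity to neutralize: (200 − 121) = 79 mg/L as CaCO₃ × 563,000 L = 44,480 g as CaCO₃.
(a) Equivalents of H⁺ required: 44,480 ÷ 50 g/eq = 889.5 eq = 889.5 mol HCl.
(a) Mass of HCl: 889.5 × 36.5 = 32,470 g.
(a) Mass of 15.6% solution: 32,470 / 0.156 = 208,100 g.
(a) Volume: 208,100 g ÷ 1.12 g/mL = 185,800 mL.

(b) Volume: 242,000 US gal × 3.785 L/gal = 915,970 L.
(b) After draining 18% and refilling: 117 × 0.82 + 20 × 0.18 = 99.54 ppm.
(b) Deficit to target: 112 − 99.54 = 12.46 mg/L.
(b) Mass: 12.46 mg/L × 915,970 L = 11,410 g cyanuric acid.

(a) 186 L; (b) 11.4 kg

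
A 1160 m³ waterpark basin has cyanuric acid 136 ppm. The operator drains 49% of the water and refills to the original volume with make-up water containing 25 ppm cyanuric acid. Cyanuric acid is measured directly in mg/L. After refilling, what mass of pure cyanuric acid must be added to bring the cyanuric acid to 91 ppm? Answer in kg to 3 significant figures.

10.9 kg

Volume: 1160 m³ = 1,160,000 L.
After draining 49% and refilling: 136 × 0.51 + 25 × 0.49 = 81.61 ppm.
Deficit to target: 91 − 81.61 = 9.39 mg/L.
Mass: 9.39 mg/L × 1,160,000 L = 10,890 g cyanuric acid.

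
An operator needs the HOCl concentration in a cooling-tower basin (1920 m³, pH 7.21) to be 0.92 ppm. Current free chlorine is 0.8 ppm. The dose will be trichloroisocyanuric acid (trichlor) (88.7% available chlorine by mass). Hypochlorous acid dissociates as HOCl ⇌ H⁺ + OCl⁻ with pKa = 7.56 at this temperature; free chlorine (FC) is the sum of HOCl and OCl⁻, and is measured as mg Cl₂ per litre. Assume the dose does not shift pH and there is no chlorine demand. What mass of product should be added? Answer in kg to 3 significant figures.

Volume: 1920 m³ = 1,920,000 L.
[OCl⁻]/[HOCl] = 10^(pH − pKa) = 10^(7.21 − 7.56) = 0.4467; fraction as HOCl = 1/(1 + 0.4467) = 0.6912.
Free chlorine required for 0.92 ppm HOCl: 0.92 / 0.6912 = 1.331 ppm.
FC to add: 1.331 − 0.8 = 0.5309 mg/L as Cl₂.
Cl₂ equivalent: 0.5309 mg/L × 1,920,000 L = 1019 g.
Product at 88.7% available Cl: 1019 / 0.887 = 1149 g.

1.15 kg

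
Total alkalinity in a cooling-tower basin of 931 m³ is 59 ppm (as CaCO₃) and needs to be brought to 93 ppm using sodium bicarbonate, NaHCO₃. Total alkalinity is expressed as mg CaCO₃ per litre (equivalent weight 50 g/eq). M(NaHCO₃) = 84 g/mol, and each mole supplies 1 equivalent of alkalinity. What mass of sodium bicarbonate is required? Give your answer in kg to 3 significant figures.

53.2 kg

Volume: 931 m³ = 931,000 L.
Alkalinity to add: (93 − 59) = 34 mg/L as CaCO₃ × 931,000 L = 31,650 g as CaCO₃.
Equivalents: 31,650 g ÷ 50 g/eq = 633.1 eq.
NaHCO₃ supplies 1 eq per mole → 633.1 mol.
Mass: 633.1 mol × 84 g/mol = 53,180 g.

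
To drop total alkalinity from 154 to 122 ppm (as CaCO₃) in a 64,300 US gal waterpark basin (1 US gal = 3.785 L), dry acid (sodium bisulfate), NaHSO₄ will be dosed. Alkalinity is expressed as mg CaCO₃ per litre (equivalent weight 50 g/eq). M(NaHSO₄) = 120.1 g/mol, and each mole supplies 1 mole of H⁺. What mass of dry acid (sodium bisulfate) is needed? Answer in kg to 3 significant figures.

18.7 kg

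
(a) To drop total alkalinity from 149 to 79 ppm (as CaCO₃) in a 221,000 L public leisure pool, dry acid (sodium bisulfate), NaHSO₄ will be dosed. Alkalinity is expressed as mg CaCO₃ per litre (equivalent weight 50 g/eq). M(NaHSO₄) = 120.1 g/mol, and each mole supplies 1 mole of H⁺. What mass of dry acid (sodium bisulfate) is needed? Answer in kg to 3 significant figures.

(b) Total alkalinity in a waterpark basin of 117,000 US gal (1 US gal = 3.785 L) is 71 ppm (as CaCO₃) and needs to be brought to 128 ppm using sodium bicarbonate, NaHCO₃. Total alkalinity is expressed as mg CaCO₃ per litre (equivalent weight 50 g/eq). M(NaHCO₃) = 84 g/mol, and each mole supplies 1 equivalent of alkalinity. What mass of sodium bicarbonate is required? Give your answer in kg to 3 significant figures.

(a) 37.2 kg; (b) 42.4 kg

(a) Alkalinity to neutralize: (149 − 79) = 70 mg/L as CaCO₃ × 221,000 L = 15,470 g as CaCO₃.
(a) Equivalents of H⁺ required: 15,470 ÷ 50 g/eq = 309.4 eq = 309.4 mol NaHSO₄.
(a) Mass of NaHSO₄: 309.4 × 120.1 = 37,160 g.

(b) Volume: 117,000 US gal × 3.785 L/gal = 442,845 L.
(b) Alkalinity to add: (128 − 71) = 57 mg/L as CaCO₃ × 442,845 L = 25,240 g as CaCO₃.
(b) Equivalents: 25,240 g ÷ 50 g/eq = 504.8 eq.
(b) NaHCO₃ supplies 1 eq per mole → 504.8 mol.
(b) Mass: 504.8 mol × 84 g/mol = 42,410 g.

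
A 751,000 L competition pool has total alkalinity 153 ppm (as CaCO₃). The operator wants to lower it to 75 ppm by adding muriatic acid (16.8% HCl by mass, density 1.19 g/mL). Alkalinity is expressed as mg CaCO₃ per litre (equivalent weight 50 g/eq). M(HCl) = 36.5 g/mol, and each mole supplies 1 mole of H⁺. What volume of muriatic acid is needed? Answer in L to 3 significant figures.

Alkalinity to neutralize: (153 − 75) = 78 mg/L as CaCO₃ × 751,000 L = 58,580 g as CaCO₃.
Equivalents of H⁺ required: 58,580 ÷ 50 g/eq = 1172 eq = 1172 mol HCl.
Mass of HCl: 1172 × 36.5 = 42,760 g.
Mass of 16.8% solution: 42,760 / 0.168 = 254,500 g.
Volume: 254,500 g ÷ 1.19 g/mL = 213,900 mL.

214 L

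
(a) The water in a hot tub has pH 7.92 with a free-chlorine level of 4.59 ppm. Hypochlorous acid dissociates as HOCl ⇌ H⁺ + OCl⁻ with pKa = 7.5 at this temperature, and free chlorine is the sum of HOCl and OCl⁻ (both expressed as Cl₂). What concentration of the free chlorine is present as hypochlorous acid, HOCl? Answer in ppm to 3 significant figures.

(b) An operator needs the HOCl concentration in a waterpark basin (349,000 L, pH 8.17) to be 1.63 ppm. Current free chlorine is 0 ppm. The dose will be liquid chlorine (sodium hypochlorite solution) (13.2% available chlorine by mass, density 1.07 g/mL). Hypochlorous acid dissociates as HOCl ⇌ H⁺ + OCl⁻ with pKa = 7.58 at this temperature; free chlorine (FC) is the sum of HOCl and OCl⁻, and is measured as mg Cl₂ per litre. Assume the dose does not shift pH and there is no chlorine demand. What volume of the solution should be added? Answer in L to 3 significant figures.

(a) 1.26 ppm; (b) 19.7 L

(a) [OCl⁻]/[HOCl] = 10^(pH − pKa) = 10^(7.92 − 7.5) = 10^0.42 = 2.63.
(a) Fraction as HOCl = 1 / (1 + 2.63) = 0.2755.
(a) HOCl = 0.2755 × 4.59 ppm = 1.264 ppm.

(b) [OCl⁻]/[HOCl] = 10^(pH − pKa) = 10^(8.17 − 7.58) = 3.89; fraction as HOCl = 1/(1 + 3.89) = 0.2045.
(b) Free chlorine required for 1.63 ppm HOCl: 1.63 / 0.2045 = 7.971 ppm.
(b) FC to add: 7.971 − 0 = 7.971 mg/L as Cl₂.
(b) Cl₂ equivalent: 7.971 mg/L × 349,000 L = 2782 g.
(b) Product at 13.2% available Cl: 2782 / 0.132 = 21,080 g.
(b) Volume: 21,080 g ÷ 1.07 g/mL = 19,700 mL.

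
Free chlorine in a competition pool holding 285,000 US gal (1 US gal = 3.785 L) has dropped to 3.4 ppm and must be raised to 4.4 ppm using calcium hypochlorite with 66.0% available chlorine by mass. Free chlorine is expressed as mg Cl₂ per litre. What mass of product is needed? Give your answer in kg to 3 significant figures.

1.63 kg

Volume: 285,000 US gal × 3.785 L/gal = 1,078,725 L.
Chlorine deficit: 4.4 − 3.4 = 1 ppm = 1 mg/L as Cl₂.
Cl₂ equivalent needed: 1 mg/L × 1,078,725 L = 1,079,000 mg = 1079 g.
Product at 66.0% available chlorine: 1079 / 0.66 = 1634 g.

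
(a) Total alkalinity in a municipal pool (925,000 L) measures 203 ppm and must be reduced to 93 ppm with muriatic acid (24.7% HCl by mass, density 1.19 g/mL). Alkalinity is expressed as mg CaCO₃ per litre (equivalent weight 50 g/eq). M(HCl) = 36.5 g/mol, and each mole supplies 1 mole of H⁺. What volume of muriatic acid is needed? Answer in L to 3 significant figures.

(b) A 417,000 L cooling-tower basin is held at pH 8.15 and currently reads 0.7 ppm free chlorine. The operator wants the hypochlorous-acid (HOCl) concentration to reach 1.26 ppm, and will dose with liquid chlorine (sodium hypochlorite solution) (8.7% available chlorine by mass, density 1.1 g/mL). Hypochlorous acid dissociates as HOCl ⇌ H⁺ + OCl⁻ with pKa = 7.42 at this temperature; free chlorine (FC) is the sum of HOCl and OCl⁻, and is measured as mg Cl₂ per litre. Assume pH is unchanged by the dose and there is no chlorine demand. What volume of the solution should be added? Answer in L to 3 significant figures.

(a) 253 L; (b) 31.9 L

(a) Alkalinity to neutralize: (203 − 93) = 110 mg/L as CaCO₃ × 925,000 L = 101,800 g as CaCO₃.
(a) Equivalents of H⁺ required: 101,800 ÷ 50 g/eq = 2035 eq = 2035 mol HCl.
(a) Mass of HCl: 2035 × 36.5 = 74,280 g.
(a) Mass of 24.7% solution: 74,280 / 0.247 = 300,700 g.
(a) Volume: 300,700 g ÷ 1.19 g/mL = 252,700 mL.

(b) [OCl⁻]/[HOCl] = 10^(pH − pKa) = 10^(8.15 − 7.42) = 5.37; fraction as HOCl = 1/(1 + 5.37) = 0.157.
(b) Free chlorine required for 1.26 ppm HOCl: 1.26 / 0.157 = 8.027 ppm.
(b) FC to add: 8.027 − 0.7 = 7.327 mg/L as Cl₂.
(b) Cl₂ equivalent: 7.327 mg/L × 417,000 L = 3055 g.
(b) Product at 8.7% available Cl: 3055 / 0.087 = 35,120 g.
(b) Volume: 35,120 g ÷ 1.1 g/mL = 31,920 mL.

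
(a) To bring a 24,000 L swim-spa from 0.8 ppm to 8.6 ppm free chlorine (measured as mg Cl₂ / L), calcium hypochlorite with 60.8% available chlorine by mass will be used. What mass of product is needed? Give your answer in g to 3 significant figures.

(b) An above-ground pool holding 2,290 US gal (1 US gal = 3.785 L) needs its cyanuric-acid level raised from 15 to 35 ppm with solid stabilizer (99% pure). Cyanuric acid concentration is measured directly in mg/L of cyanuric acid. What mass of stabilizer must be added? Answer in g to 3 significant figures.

(a) 308 g; (b) 175 g

(a) Chlorine deficit: 8.6 − 0.8 = 7.8 ppm = 7.8 mg/L as Cl₂.
(a) Cl₂ equivalent needed: 7.8 mg/L × 24,000 L = 187,200 mg = 187.2 g.
(a) Product at 60.8% available chlorine: 187.2 / 0.608 = 307.9 g.

(b) Volume: 2,290 US gal × 3.785 L/gal = 8,668 L.
(b) CYA to add: (35 − 15) = 20 mg/L × 8,668 L = 173.4 g cyanuric acid.
(b) At 99% purity: 173.4 / 0.99 = 175.1 g product.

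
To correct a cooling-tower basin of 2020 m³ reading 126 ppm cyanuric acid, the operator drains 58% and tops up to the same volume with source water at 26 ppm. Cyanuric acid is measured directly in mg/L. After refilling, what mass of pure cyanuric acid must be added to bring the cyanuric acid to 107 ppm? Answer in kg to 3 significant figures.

78.8 kg

Volume: 2020 m³ = 2,020,000 L.
After draining 58% and refilling: 126 × 0.42 + 26 × 0.58 = 68 ppm.
Deficit to target: 107 − 68 = 39 mg/L.
Mass: 39 mg/L × 2,020,000 L = 78,780 g cyanuric acid.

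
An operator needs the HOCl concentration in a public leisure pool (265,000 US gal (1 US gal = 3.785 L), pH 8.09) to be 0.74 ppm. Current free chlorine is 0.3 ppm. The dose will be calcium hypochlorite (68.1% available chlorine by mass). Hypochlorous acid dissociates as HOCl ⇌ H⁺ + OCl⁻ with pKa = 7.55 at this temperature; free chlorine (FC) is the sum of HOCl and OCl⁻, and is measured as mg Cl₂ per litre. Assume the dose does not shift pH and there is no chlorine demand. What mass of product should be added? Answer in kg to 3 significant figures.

4.43 kg

Volume: 265,000 US gal × 3.785 L/gal = 1,003,025 L.
[OCl⁻]/[HOCl] = 10^(pH − pKa) = 10^(8.09 − 7.55) = 3.467; fraction as HOCl = 1/(1 + 3.467) = 0.2238.
Free chlorine required for 0.74 ppm HOCl: 0.74 / 0.2238 = 3.306 ppm.
FC to add: 3.306 − 0.3 = 3.006 mg/L as Cl₂.
Cl₂ equivalent: 3.006 mg/L × 1,003,025 L = 3015 g.
Product at 68.1% available Cl: 3015 / 0.681 = 4427 g.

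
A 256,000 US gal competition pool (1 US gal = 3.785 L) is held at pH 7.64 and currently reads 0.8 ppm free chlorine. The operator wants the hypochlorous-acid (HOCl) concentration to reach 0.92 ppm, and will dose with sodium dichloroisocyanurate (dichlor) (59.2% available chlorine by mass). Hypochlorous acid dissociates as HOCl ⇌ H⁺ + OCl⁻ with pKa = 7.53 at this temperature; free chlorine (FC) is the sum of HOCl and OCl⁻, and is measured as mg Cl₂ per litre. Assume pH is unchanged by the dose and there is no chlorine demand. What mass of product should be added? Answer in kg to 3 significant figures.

Volume: 256,000 US gal × 3.785 L/gal = 968,960 L.
[OCl⁻]/[HOCl] = 10^(pH − pKa) = 10^(7.64 − 7.53) = 1.288; fraction as HOCl = 1/(1 + 1.288) = 0.437.
Free chlorine required for 0.92 ppm HOCl: 0.92 / 0.437 = 2.105 ppm.
FC to add: 2.105 − 0.8 = 1.305 mg/L as Cl₂.
Cl₂ equivalent: 1.305 mg/L × 968,960 L = 1265 g.
Product at 59.2% available Cl: 1265 / 0.592 = 2136 g.

2.14 kg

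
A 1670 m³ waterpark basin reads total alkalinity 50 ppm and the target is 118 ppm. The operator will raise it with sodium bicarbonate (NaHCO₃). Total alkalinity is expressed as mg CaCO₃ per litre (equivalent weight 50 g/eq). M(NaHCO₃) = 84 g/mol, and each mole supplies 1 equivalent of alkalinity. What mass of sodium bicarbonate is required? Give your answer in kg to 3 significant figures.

191 kg

Volume: 1670 m³ = 1,670,000 L.
Alkalinity to add: (118 − 50) = 68 mg/L as CaCO₃ × 1,670,000 L = 113,600 g as CaCO₃.
Equivalents: 113,600 g ÷ 50 g/eq = 2271 eq.
NaHCO₃ supplies 1 eq per mole → 2271 mol.
Mass: 2271 mol × 84 g/mol = 190,800 g.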